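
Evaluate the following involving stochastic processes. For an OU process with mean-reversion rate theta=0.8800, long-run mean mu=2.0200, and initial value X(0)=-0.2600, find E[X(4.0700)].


E[X(t)] = mu + (X(0) - mu)*exp(-theta*t)
= 2.0200 + (-0.2600 - 2.0200)*exp(-0.8800*4.0700)
= 2.0200 + -2.2800 * 0.0278
= 1.9565

1.9565


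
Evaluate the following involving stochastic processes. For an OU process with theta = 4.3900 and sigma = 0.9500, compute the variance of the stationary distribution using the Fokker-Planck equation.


Stationary variance = sigma^2 / (2*theta)
= 0.9500^2 / (2*4.3900)
= 0.9025 / 8.7800
= 0.1028

0.1028


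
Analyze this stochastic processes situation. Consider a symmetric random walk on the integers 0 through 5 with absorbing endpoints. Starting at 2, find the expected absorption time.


For symmetric RW on 0,...,N with absorbing barriers, E(i) = i*(N-i)
E(2) = 2 * 3 = 6

6


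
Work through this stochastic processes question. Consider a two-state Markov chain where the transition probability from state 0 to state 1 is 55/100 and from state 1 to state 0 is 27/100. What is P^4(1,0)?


Computing P^4 by matrix multiplication.
P = [[0.4500, 0.5500], [0.2700, 0.7300]]
After raising P to the power 4:
P^4(1,0) = 0.3289

0.3289


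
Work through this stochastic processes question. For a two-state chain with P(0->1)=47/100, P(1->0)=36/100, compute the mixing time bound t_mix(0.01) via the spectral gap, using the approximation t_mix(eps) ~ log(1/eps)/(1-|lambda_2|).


lambda_2 = |1 - p01 - p10| = |1 - 0.4700 - 0.3600| = 0.1700
t_mix ~ log(1/eps)/(1 - |lambda_2|)
= log(100)/(1 - 0.1700) = 4.6052/0.8300
= 5.5484

5.5484


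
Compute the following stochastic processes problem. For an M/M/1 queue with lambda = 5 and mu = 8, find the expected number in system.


rho = 5/8 = 0.6250
L = rho/(1-rho)
= 0.6250/0.3750
= 1.6667

1.6667


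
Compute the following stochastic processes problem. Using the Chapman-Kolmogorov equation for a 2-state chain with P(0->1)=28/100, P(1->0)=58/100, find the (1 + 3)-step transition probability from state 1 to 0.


P^4 = P^1 * P^3
Computing via matrix multiplication of the transition matrix.
Entry (1,0) of P^4 = 0.6742

0.6742


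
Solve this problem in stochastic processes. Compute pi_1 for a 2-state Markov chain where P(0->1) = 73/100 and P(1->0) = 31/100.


Stationary distribution: pi_0 = p10/(p01+p10), pi_1 = p01/(p01+p10)
p01 = 0.7300, p10 = 0.3100
pi_1 = 0.7019

0.7019


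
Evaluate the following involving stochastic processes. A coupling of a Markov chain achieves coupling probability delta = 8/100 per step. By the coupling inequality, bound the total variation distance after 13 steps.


TV distance bound <= (1-delta)^n
= (1 - 0.0800)^13
= 0.9200^13
= 0.3383

0.3383


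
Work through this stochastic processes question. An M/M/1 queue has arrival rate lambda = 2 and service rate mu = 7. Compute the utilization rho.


rho = lambda/mu
= 2/7
= 0.2857

0.2857


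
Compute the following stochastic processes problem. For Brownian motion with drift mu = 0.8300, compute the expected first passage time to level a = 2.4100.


Expected first passage time = a/mu
= 2.4100/0.8300
= 2.9036

2.9036


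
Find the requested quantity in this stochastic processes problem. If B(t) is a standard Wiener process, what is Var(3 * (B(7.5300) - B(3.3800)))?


Var(alpha*(B(t)-B(s))) = alpha^2 * (t-s)
= 3^2 * (7.5300 - 3.3800)
= 9 * 4.1500
= 37.3500

37.3500


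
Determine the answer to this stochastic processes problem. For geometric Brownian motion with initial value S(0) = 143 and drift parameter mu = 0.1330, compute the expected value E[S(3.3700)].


E[S(t)] = S(0) * exp(mu * t)
= 143 * exp(0.1330 * 3.3700)
= 143 * 1.5655
= 223.8676

223.8676


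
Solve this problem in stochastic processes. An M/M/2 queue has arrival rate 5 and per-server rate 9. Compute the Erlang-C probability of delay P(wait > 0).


a = lambda/mu = 0.5556
rho = a/c = 0.2778
Erlang-C formula applied:
C(c,a) = 0.1208

0.1208


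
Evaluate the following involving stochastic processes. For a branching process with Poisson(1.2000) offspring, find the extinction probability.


Since mu = 1.2000 > 1, extinction prob q < 1.
Solve s = exp(mu*(s-1)) iteratively.
q = 0.6863

0.6863


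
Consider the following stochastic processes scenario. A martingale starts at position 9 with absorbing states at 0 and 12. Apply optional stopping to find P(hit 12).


By optional stopping theorem: E(M at tau) = M(0) = 9
P(hit 12)*12 + P(hit 0)*0 = 9
P(hit 12) = (9 - 0)/(12 - 0) = 3/4 = 0.7500

0.7500


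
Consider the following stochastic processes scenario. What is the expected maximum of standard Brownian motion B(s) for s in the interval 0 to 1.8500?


E(max B(s)) = sqrt(2t/pi)
= sqrt(2*1.8500/pi)
= sqrt(1.1777)
= 1.0852

1.0852


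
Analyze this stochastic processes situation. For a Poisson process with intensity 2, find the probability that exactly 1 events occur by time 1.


P(N(t)=k) = (lambda*t)^k * exp(-lambda*t) / k!
lambda*t = 2
= 2^1 * exp(-2) / 1!
= 2 * 0.1353 / 1
= 0.2707

0.2707


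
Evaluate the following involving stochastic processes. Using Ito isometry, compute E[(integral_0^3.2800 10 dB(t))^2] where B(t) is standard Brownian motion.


By Ito isometry: E[(int f dB)^2] = int f^2 dt
= 10^2 * 3.2800
= 100 * 3.2800 = 328.0000

328.0000


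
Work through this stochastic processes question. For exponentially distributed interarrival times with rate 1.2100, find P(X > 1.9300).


P(X > t) = exp(-lambda * t)
= exp(-1.2100 * 1.9300)
= exp(-2.3353) = 0.0968

0.0968


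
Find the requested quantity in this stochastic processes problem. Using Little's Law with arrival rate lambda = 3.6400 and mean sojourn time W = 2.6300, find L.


Little's Law: L = lambda * W
= 3.6400 * 2.6300
= 9.5732

9.5732


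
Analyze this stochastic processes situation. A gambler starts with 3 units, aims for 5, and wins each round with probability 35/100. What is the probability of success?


Gambler's ruin formula:
r = q/p = 0.6500/0.3500 = 1.8571
P(win) = (1 - r^i)/(1 - r^N)
= (1 - 1.8571^3)/(1 - 1.8571^5)
= 0.2563

0.2563


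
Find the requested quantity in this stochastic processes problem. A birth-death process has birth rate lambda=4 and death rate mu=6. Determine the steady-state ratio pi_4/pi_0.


For birth-death process, pi_n/pi_0 = (lambda/mu)^n
= (4/6)^4
= 0.1975

0.1975


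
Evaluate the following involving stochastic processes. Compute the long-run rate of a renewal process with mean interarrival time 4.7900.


Long-run renewal rate = 1/E(X)
= 1/4.7900
= 0.2088

0.2088


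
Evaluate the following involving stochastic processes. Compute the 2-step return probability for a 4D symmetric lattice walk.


P(return in 2 steps) = P(reverse first step) = 1/(2d)
= 1/8
= 0.1250

0.1250


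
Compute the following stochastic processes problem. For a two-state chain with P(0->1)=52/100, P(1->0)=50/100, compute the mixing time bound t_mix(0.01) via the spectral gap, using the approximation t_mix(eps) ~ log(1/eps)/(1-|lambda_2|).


lambda_2 = |1 - p01 - p10| = |1 - 0.5200 - 0.5000| = 0.0200
t_mix ~ log(1/eps)/(1 - |lambda_2|)
= log(100)/(1 - 0.0200) = 4.6052/0.9800
= 4.6992

4.6992


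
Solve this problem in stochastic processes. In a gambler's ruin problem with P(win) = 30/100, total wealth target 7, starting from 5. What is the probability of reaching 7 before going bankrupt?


Gambler's ruin formula:
r = q/p = 0.7000/0.3000 = 2.3333
P(win) = (1 - r^i)/(1 - r^N)
= (1 - 2.3333^5)/(1 - 2.3333^7)
= 0.1815

0.1815


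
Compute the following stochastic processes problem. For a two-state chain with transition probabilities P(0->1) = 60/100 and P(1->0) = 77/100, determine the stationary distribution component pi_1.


Stationary distribution: pi_0 = p10/(p01+p10), pi_1 = p01/(p01+p10)
p01 = 0.6000, p10 = 0.7700
pi_1 = 0.4380

0.4380


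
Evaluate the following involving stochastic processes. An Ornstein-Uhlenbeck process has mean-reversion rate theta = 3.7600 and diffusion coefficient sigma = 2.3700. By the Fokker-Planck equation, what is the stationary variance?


Stationary variance = sigma^2 / (2*theta)
= 2.3700^2 / (2*3.7600)
= 5.6169 / 7.5200
= 0.7469

0.7469


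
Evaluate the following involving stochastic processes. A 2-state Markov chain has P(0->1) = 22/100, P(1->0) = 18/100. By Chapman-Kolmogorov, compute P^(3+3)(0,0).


P^6 = P^3 * P^3
Computing via matrix multiplication of the transition matrix.
Entry (0,0) of P^6 = 0.4757

0.4757


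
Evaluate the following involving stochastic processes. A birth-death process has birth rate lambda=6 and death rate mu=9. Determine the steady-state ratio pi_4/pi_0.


For birth-death process, pi_n/pi_0 = (lambda/mu)^n
= (6/9)^4
= 0.1975

0.1975


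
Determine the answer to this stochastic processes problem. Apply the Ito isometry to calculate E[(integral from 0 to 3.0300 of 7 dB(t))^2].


By Ito isometry: E[(int f dB)^2] = int f^2 dt
= 7^2 * 3.0300
= 49 * 3.0300 = 148.4700

148.4700


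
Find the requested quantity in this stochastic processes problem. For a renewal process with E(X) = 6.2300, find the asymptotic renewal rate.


Long-run renewal rate = 1/E(X)
= 1/6.2300
= 0.1605

0.1605


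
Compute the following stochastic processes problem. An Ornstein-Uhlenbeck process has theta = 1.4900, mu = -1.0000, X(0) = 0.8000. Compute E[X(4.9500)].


E[X(t)] = mu + (X(0) - mu)*exp(-theta*t)
= -1.0000 + (0.8000 - -1.0000)*exp(-1.4900*4.9500)
= -1.0000 + 1.8000 * 6.2641e-04
= -0.9989

-0.9989


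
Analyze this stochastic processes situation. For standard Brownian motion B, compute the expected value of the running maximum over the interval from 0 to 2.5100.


E(max B(s)) = sqrt(2t/pi)
= sqrt(2*2.5100/pi)
= sqrt(1.5979)
= 1.2641

1.2641


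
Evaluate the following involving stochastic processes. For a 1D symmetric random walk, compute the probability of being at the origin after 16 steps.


P(S(16) = 0) = C(16,8) / 4^8
= 12870 / 65536
= 0.1964

0.1964


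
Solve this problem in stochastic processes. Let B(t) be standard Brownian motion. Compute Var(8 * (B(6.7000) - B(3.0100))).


Var(alpha*(B(t)-B(s))) = alpha^2 * (t-s)
= 8^2 * (6.7000 - 3.0100)
= 64 * 3.6900
= 236.1600

236.1600


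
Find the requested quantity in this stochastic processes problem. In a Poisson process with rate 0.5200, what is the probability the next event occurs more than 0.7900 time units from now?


P(X > t) = exp(-lambda * t)
= exp(-0.5200 * 0.7900)
= exp(-0.4108) = 0.6631

0.6631


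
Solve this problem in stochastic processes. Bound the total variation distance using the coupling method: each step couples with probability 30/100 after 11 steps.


TV distance bound <= (1-delta)^n
= (1 - 0.3000)^11
= 0.7000^11
= 0.0198

0.0198


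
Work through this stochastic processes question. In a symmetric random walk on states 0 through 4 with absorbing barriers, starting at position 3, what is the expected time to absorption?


For symmetric RW on 0,...,N with absorbing barriers, E(i) = i*(N-i)
E(3) = 3 * 1 = 3

3


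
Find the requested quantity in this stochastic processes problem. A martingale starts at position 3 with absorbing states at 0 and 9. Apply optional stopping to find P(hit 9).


By optional stopping theorem: E(M at tau) = M(0) = 3
P(hit 9)*9 + P(hit 0)*0 = 3
P(hit 9) = (3 - 0)/(9 - 0) = 1/3 = 0.3333

0.3333


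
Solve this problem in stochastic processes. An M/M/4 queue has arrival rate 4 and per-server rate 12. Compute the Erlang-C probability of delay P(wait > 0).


a = lambda/mu = 0.3333
rho = a/c = 0.0833
Erlang-C formula applied:
C(c,a) = 4.0209e-04

4.0209e-04


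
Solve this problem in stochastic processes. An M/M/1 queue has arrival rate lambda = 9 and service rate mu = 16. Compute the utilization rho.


rho = lambda/mu
= 9/16
= 0.5625

0.5625


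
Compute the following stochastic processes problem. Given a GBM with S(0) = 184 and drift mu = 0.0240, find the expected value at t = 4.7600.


E[S(t)] = S(0) * exp(mu * t)
= 184 * exp(0.0240 * 4.7600)
= 184 * 1.1210
= 206.2679

206.2679


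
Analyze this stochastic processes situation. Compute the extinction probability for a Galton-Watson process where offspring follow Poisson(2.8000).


Since mu = 2.8000 > 1, extinction prob q < 1.
Solve s = exp(mu*(s-1)) iteratively.
q = 0.0750

0.0750


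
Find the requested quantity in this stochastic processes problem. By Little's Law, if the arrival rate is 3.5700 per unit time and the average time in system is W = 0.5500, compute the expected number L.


Little's Law: L = lambda * W
= 3.5700 * 0.5500
= 1.9635

1.9635


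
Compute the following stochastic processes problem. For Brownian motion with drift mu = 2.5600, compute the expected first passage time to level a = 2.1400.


Expected first passage time = a/mu
= 2.1400/2.5600
= 0.8359

0.8359


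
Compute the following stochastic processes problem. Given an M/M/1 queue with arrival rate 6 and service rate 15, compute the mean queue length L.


rho = 6/15 = 0.4000
L = rho/(1-rho)
= 0.4000/0.6000
= 0.6667

0.6667


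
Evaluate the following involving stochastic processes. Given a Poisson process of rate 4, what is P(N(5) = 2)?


P(N(t)=k) = (lambda*t)^k * exp(-lambda*t) / k!
lambda*t = 20
= 20^2 * exp(-20) / 2!
= 400 * 2.0612e-09 / 2
= 4.1223e-07

4.1223e-07


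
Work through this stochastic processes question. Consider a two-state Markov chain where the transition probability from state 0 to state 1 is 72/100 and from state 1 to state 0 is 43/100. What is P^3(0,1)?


Computing P^3 by matrix multiplication.
P = [[0.2800, 0.7200], [0.4300, 0.5700]]
After raising P to the power 3:
P^3(0,1) = 0.6282

0.6282


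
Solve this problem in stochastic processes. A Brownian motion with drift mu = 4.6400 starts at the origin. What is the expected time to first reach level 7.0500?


Expected first passage time = a/mu
= 7.0500/4.6400
= 1.5194

1.5194


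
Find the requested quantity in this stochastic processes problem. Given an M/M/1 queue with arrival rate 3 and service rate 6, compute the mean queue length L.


rho = 3/6 = 0.5000
L = rho/(1-rho)
= 0.5000/0.5000
= 1.0000

1.0000


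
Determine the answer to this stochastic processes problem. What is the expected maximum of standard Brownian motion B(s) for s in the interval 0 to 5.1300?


E(max B(s)) = sqrt(2t/pi)
= sqrt(2*5.1300/pi)
= sqrt(3.2659)
= 1.8072

1.8072


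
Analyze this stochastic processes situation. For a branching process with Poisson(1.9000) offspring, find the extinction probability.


Since mu = 1.9000 > 1, extinction prob q < 1.
Solve s = exp(mu*(s-1)) iteratively.
q = 0.2328

0.2328


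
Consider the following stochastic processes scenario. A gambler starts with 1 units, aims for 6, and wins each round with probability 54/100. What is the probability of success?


Gambler's ruin formula:
r = q/p = 0.4600/0.5400 = 0.8519
P(win) = (1 - r^i)/(1 - r^N)
= (1 - 0.8519^1)/(1 - 0.8519^6)
= 0.2398

0.2398


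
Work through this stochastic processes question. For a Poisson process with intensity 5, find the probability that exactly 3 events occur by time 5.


P(N(t)=k) = (lambda*t)^k * exp(-lambda*t) / k!
lambda*t = 25
= 25^3 * exp(-25) / 3!
= 15625 * 1.3888e-11 / 6
= 3.6167e-08

3.6167e-08


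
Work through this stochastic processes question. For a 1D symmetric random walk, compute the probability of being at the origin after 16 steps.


P(S(16) = 0) = C(16,8) / 4^8
= 12870 / 65536
= 0.1964

0.1964


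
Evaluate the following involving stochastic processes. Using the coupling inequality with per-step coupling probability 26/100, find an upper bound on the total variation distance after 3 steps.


TV distance bound <= (1-delta)^n
= (1 - 0.2600)^3
= 0.7400^3
= 0.4052

0.4052


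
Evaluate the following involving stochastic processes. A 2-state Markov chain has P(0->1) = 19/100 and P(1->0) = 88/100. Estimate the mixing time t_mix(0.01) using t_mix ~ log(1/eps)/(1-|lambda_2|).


lambda_2 = |1 - p01 - p10| = |1 - 0.1900 - 0.8800| = 0.0700
t_mix ~ log(1/eps)/(1 - |lambda_2|)
= log(100)/(1 - 0.0700) = 4.6052/0.9300
= 4.9518

4.9518


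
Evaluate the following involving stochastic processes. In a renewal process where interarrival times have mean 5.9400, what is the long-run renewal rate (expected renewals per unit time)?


Long-run renewal rate = 1/E(X)
= 1/5.9400
= 0.1684

0.1684


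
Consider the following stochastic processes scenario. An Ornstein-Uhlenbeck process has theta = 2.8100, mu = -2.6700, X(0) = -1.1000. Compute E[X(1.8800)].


E[X(t)] = mu + (X(0) - mu)*exp(-theta*t)
= -2.6700 + (-1.1000 - -2.6700)*exp(-2.8100*1.8800)
= -2.6700 + 1.5700 * 0.0051
= -2.6620

-2.6620


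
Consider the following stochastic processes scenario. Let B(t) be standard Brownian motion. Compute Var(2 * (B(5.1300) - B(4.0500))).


Var(alpha*(B(t)-B(s))) = alpha^2 * (t-s)
= 2^2 * (5.1300 - 4.0500)
= 4 * 1.0800
= 4.3200

4.3200


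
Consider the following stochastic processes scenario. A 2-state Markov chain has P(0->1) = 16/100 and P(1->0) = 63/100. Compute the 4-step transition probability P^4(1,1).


Computing P^4 by matrix multiplication.
P = [[0.8400, 0.1600], [0.6300, 0.3700]]
After raising P to the power 4:
P^4(1,1) = 0.2041

0.2041


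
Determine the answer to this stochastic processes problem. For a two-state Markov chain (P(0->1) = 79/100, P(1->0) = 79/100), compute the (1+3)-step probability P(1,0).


P^4 = P^1 * P^3
Computing via matrix multiplication of the transition matrix.
Entry (1,0) of P^4 = 0.4434

0.4434


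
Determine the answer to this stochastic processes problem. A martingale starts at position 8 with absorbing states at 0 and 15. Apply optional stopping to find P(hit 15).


By optional stopping theorem: E(M at tau) = M(0) = 8
P(hit 15)*15 + P(hit 0)*0 = 8
P(hit 15) = (8 - 0)/(15 - 0) = 8/15 = 0.5333

0.5333


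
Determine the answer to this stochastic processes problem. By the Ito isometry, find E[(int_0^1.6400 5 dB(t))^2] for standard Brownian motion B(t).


By Ito isometry: E[(int f dB)^2] = int f^2 dt
= 5^2 * 1.6400
= 25 * 1.6400 = 41.0000

41.0000


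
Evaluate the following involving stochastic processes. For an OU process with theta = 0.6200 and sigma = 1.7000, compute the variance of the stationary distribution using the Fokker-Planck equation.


Stationary variance = sigma^2 / (2*theta)
= 1.7000^2 / (2*0.6200)
= 2.8900 / 1.2400
= 2.3306

2.3306


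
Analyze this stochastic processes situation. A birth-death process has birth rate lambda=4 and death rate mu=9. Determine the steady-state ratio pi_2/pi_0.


For birth-death process, pi_n/pi_0 = (lambda/mu)^n
= (4/9)^2
= 0.1975

0.1975


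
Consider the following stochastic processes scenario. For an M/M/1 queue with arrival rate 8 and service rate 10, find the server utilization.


rho = lambda/mu
= 8/10
= 0.8000

0.8000


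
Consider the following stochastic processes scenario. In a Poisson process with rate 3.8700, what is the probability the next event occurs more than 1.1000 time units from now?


P(X > t) = exp(-lambda * t)
= exp(-3.8700 * 1.1000)
= exp(-4.2570) = 0.0142

0.0142


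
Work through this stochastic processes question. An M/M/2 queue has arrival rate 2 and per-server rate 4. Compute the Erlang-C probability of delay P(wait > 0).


a = lambda/mu = 0.5000
rho = a/c = 0.2500
Erlang-C formula applied:
C(c,a) = 0.1000

0.1000


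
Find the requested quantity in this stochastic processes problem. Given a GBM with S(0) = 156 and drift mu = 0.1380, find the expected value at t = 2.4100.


E[S(t)] = S(0) * exp(mu * t)
= 156 * exp(0.1380 * 2.4100)
= 156 * 1.3946
= 217.5516

217.5516


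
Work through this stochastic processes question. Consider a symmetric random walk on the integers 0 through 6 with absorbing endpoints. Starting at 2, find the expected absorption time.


For symmetric RW on 0,...,N with absorbing barriers, E(i) = i*(N-i)
E(2) = 2 * 4 = 8

8


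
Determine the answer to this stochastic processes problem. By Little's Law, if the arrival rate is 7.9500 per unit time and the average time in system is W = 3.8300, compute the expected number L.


Little's Law: L = lambda * W
= 7.9500 * 3.8300
= 30.4485

30.4485


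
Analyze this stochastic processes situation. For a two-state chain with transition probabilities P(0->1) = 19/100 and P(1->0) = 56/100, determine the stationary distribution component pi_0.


Stationary distribution: pi_0 = p10/(p01+p10), pi_1 = p01/(p01+p10)
p01 = 0.1900, p10 = 0.5600
pi_0 = 0.7467

0.7467


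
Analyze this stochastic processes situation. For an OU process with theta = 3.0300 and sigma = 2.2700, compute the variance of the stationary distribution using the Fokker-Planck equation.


Stationary variance = sigma^2 / (2*theta)
= 2.2700^2 / (2*3.0300)
= 5.1529 / 6.0600
= 0.8503

0.8503


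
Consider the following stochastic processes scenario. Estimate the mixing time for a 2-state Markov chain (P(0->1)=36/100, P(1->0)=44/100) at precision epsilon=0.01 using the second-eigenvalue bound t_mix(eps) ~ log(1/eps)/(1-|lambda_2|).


lambda_2 = |1 - p01 - p10| = |1 - 0.3600 - 0.4400| = 0.2000
t_mix ~ log(1/eps)/(1 - |lambda_2|)
= log(100)/(1 - 0.2000) = 4.6052/0.8000
= 5.7565

5.7565


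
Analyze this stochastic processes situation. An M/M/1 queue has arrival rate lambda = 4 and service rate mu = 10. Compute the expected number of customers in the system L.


rho = 4/10 = 0.4000
L = rho/(1-rho)
= 0.4000/0.6000
= 0.6667

0.6667


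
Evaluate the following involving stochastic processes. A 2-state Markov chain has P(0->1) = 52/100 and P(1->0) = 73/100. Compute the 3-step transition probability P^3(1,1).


Computing P^3 by matrix multiplication.
P = [[0.4800, 0.5200], [0.7300, 0.2700]]
After raising P to the power 3:
P^3(1,1) = 0.4069

0.4069


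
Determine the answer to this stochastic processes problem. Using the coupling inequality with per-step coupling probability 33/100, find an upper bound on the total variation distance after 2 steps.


TV distance bound <= (1-delta)^n
= (1 - 0.3300)^2
= 0.6700^2
= 0.4489

0.4489


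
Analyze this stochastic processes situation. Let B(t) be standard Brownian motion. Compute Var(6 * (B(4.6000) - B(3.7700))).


Var(alpha*(B(t)-B(s))) = alpha^2 * (t-s)
= 6^2 * (4.6000 - 3.7700)
= 36 * 0.8300
= 29.8800

29.8800


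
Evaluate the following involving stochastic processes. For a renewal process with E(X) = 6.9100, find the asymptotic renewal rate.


Long-run renewal rate = 1/E(X)
= 1/6.9100
= 0.1447

0.1447


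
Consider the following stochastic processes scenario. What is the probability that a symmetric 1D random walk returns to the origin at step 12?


P(S(12) = 0) = C(12,6) / 4^6
= 924 / 4096
= 0.2256

0.2256


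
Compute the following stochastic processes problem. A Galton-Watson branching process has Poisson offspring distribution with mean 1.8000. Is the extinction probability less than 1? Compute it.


Since mu = 1.8000 > 1, extinction prob q < 1.
Solve s = exp(mu*(s-1)) iteratively.
q = 0.2676

0.2676


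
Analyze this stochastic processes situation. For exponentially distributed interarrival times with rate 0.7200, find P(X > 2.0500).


P(X > t) = exp(-lambda * t)
= exp(-0.7200 * 2.0500)
= exp(-1.4760) = 0.2286

0.2286


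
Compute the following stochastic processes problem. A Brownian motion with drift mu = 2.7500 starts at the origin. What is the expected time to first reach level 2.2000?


Expected first passage time = a/mu
= 2.2000/2.7500
= 0.8000

0.8000


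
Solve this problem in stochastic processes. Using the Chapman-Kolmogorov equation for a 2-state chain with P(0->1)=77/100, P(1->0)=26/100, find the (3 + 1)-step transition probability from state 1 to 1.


P^4 = P^3 * P^1
Computing via matrix multiplication of the transition matrix.
Entry (1,1) of P^4 = 0.7476

0.7476


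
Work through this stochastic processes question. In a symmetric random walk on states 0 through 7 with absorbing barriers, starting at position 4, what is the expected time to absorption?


For symmetric RW on 0,...,N with absorbing barriers, E(i) = i*(N-i)
E(4) = 4 * 3 = 12

12


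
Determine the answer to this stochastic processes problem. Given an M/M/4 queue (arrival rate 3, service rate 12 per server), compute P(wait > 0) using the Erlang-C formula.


a = lambda/mu = 0.2500
rho = a/c = 0.0625
Erlang-C formula applied:
C(c,a) = 1.3521e-04

1.3521e-04


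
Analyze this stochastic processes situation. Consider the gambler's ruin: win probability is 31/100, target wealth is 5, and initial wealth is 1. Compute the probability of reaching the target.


Gambler's ruin formula:
r = q/p = 0.6900/0.3100 = 2.2258
P(win) = (1 - r^i)/(1 - r^N)
= (1 - 2.2258^1)/(1 - 2.2258^5)
= 0.0229

0.0229


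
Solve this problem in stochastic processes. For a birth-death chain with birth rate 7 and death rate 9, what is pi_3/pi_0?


For birth-death process, pi_n/pi_0 = (lambda/mu)^n
= (7/9)^3
= 0.4705

0.4705


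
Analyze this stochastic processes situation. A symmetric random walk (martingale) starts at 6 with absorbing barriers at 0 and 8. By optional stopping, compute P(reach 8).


By optional stopping theorem: E(M at tau) = M(0) = 6
P(hit 8)*8 + P(hit 0)*0 = 6
P(hit 8) = (6 - 0)/(8 - 0) = 3/4 = 0.7500

0.7500


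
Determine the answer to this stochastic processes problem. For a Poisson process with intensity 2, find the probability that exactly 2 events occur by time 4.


P(N(t)=k) = (lambda*t)^k * exp(-lambda*t) / k!
lambda*t = 8
= 8^2 * exp(-8) / 2!
= 64 * 3.3546e-04 / 2
= 0.0107

0.0107


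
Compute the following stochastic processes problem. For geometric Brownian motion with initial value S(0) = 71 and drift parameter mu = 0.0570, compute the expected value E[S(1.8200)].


E[S(t)] = S(0) * exp(mu * t)
= 71 * exp(0.0570 * 1.8200)
= 71 * 1.1093
= 78.7612

78.7612


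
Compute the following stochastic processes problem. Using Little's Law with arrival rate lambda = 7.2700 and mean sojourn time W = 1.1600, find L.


Little's Law: L = lambda * W
= 7.2700 * 1.1600
= 8.4332

8.4332


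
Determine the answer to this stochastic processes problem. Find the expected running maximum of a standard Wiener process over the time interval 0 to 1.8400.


E(max B(s)) = sqrt(2t/pi)
= sqrt(2*1.8400/pi)
= sqrt(1.1714)
= 1.0823

1.0823


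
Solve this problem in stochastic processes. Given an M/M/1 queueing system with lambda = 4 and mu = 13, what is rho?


rho = lambda/mu
= 4/13
= 0.3077

0.3077


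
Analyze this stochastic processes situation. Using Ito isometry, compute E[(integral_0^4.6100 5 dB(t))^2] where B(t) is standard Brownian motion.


By Ito isometry: E[(int f dB)^2] = int f^2 dt
= 5^2 * 4.6100
= 25 * 4.6100 = 115.2500

115.2500


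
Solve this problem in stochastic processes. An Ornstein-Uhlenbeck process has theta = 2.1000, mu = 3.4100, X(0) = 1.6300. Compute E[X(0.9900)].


E[X(t)] = mu + (X(0) - mu)*exp(-theta*t)
= 3.4100 + (1.6300 - 3.4100)*exp(-2.1000*0.9900)
= 3.4100 + -1.7800 * 0.1251
= 3.1874

3.1874


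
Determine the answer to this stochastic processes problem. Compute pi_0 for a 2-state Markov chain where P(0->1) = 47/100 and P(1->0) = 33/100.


Stationary distribution: pi_0 = p10/(p01+p10), pi_1 = p01/(p01+p10)
p01 = 0.4700, p10 = 0.3300
pi_0 = 0.4125

0.4125


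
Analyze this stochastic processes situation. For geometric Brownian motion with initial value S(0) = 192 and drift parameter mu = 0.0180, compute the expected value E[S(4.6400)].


E[S(t)] = S(0) * exp(mu * t)
= 192 * exp(0.0180 * 4.6400)
= 192 * 1.0871
= 208.7245

208.7245


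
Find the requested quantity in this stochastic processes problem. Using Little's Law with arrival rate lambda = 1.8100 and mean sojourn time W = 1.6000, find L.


Little's Law: L = lambda * W
= 1.8100 * 1.6000
= 2.8960

2.8960


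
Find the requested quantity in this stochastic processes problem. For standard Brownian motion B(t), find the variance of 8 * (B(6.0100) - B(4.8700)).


Var(alpha*(B(t)-B(s))) = alpha^2 * (t-s)
= 8^2 * (6.0100 - 4.8700)
= 64 * 1.1400
= 72.9600

72.9600


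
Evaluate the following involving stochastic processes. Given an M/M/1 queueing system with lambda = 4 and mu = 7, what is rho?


rho = lambda/mu
= 4/7
= 0.5714

0.5714


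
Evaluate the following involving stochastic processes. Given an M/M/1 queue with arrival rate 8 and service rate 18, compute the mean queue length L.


rho = 8/18 = 0.4444
L = rho/(1-rho)
= 0.4444/0.5556
= 0.8000

0.8000


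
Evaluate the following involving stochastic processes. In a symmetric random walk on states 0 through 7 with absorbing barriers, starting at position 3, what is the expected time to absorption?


For symmetric RW on 0,...,N with absorbing barriers, E(i) = i*(N-i)
E(3) = 3 * 4 = 12

12


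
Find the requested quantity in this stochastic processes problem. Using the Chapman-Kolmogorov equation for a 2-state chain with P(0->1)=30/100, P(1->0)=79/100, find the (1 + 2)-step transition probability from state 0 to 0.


P^3 = P^1 * P^2
Computing via matrix multiplication of the transition matrix.
Entry (0,0) of P^3 = 0.7246

0.7246


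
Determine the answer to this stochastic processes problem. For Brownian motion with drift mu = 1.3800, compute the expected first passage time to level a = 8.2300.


Expected first passage time = a/mu
= 8.2300/1.3800
= 5.9638

5.9638


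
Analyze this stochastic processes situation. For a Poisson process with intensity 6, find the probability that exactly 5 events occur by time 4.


P(N(t)=k) = (lambda*t)^k * exp(-lambda*t) / k!
lambda*t = 24
= 24^5 * exp(-24) / 5!
= 7962624 * 3.7751e-11 / 120
= 2.5050e-06

2.5050e-06


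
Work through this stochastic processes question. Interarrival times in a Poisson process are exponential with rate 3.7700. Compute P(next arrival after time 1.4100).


P(X > t) = exp(-lambda * t)
= exp(-3.7700 * 1.4100)
= exp(-5.3157) = 0.0049

0.0049


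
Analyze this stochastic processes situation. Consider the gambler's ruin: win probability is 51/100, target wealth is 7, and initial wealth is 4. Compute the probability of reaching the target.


Gambler's ruin formula:
r = q/p = 0.4900/0.5100 = 0.9608
P(win) = (1 - r^i)/(1 - r^N)
= (1 - 0.9608^4)/(1 - 0.9608^7)
= 0.6054

0.6054


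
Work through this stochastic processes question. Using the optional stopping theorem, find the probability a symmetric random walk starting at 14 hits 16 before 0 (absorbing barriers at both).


By optional stopping theorem: E(M at tau) = M(0) = 14
P(hit 16)*16 + P(hit 0)*0 = 14
P(hit 16) = (14 - 0)/(16 - 0) = 7/8 = 0.8750

0.8750


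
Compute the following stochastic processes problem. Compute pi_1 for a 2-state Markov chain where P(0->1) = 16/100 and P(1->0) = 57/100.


Stationary distribution: pi_0 = p10/(p01+p10), pi_1 = p01/(p01+p10)
p01 = 0.1600, p10 = 0.5700
pi_1 = 0.2192

0.2192


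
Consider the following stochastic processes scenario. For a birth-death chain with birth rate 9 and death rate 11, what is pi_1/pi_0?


For birth-death process, pi_n/pi_0 = (lambda/mu)^n
= (9/11)^1
= 0.8182

0.8182


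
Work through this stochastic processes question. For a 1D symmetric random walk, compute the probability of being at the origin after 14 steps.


P(S(14) = 0) = C(14,7) / 4^7
= 3432 / 16384
= 0.2095

0.2095


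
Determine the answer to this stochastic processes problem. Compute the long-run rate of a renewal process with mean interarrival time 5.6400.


Long-run renewal rate = 1/E(X)
= 1/5.6400
= 0.1773

0.1773


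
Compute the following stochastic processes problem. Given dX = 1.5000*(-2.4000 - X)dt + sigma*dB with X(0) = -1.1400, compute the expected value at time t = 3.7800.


E[X(t)] = mu + (X(0) - mu)*exp(-theta*t)
= -2.4000 + (-1.1400 - -2.4000)*exp(-1.5000*3.7800)
= -2.4000 + 1.2600 * 0.0034
= -2.3957

-2.3957


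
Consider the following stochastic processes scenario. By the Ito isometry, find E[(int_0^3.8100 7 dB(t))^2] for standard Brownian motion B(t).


By Ito isometry: E[(int f dB)^2] = int f^2 dt
= 7^2 * 3.8100
= 49 * 3.8100 = 186.6900

186.6900


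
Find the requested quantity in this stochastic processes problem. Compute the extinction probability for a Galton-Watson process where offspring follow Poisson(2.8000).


Since mu = 2.8000 > 1, extinction prob q < 1.
Solve s = exp(mu*(s-1)) iteratively.
q = 0.0750

0.0750


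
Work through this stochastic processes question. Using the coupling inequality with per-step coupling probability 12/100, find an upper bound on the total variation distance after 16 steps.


TV distance bound <= (1-delta)^n
= (1 - 0.1200)^16
= 0.8800^16
= 0.1293

0.1293


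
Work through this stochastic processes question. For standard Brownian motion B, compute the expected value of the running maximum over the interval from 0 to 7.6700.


E(max B(s)) = sqrt(2t/pi)
= sqrt(2*7.6700/pi)
= sqrt(4.8829)
= 2.2097

2.2097


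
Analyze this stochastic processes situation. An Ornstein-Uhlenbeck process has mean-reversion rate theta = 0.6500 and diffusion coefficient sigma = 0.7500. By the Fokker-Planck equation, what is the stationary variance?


Stationary variance = sigma^2 / (2*theta)
= 0.7500^2 / (2*0.6500)
= 0.5625 / 1.3000
= 0.4327

0.4327


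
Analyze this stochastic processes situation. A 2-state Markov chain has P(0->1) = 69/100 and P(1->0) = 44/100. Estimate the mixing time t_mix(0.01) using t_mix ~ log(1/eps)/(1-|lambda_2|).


lambda_2 = |1 - p01 - p10| = |1 - 0.6900 - 0.4400| = 0.1300
t_mix ~ log(1/eps)/(1 - |lambda_2|)
= log(100)/(1 - 0.1300) = 4.6052/0.8700
= 5.2933

5.2933


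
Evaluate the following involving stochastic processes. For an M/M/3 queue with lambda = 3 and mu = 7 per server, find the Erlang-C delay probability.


a = lambda/mu = 0.4286
rho = a/c = 0.1429
Erlang-C formula applied:
C(c,a) = 0.0100

0.0100


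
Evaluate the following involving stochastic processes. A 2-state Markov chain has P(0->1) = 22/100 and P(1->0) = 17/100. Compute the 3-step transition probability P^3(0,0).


Computing P^3 by matrix multiplication.
P = [[0.7800, 0.2200], [0.1700, 0.8300]]
After raising P to the power 3:
P^3(0,0) = 0.5639

0.5639


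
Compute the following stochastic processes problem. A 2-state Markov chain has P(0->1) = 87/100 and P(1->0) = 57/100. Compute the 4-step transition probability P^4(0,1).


Computing P^4 by matrix multiplication.
P = [[0.1300, 0.8700], [0.5700, 0.4300]]
After raising P to the power 4:
P^4(0,1) = 0.5815

0.5815


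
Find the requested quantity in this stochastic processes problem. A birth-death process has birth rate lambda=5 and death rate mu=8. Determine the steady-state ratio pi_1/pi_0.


For birth-death process, pi_n/pi_0 = (lambda/mu)^n
= (5/8)^1
= 0.6250

0.6250


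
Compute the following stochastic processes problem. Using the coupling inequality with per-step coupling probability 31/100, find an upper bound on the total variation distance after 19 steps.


TV distance bound <= (1-delta)^n
= (1 - 0.3100)^19
= 0.6900^19
= 8.6723e-04

8.6723e-04


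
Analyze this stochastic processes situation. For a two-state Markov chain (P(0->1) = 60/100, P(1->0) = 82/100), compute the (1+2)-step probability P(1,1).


P^3 = P^1 * P^2
Computing via matrix multiplication of the transition matrix.
Entry (1,1) of P^3 = 0.3798

0.3798


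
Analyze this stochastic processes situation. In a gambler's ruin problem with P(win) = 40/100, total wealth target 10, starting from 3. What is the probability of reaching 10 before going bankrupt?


Gambler's ruin formula:
r = q/p = 0.6000/0.4000 = 1.5000
P(win) = (1 - r^i)/(1 - r^N)
= (1 - 1.5000^3)/(1 - 1.5000^10)
= 0.0419

0.0419


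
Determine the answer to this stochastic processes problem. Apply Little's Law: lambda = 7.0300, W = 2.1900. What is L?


Little's Law: L = lambda * W
= 7.0300 * 2.1900
= 15.3957

15.3957


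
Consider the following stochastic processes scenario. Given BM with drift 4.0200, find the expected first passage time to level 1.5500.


Expected first passage time = a/mu
= 1.5500/4.0200
= 0.3856

0.3856


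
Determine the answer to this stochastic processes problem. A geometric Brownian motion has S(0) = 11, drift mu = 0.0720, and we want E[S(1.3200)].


E[S(t)] = S(0) * exp(mu * t)
= 11 * exp(0.0720 * 1.3200)
= 11 * 1.0997
= 12.0967

12.0967


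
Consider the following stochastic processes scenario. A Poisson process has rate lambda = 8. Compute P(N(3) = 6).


P(N(t)=k) = (lambda*t)^k * exp(-lambda*t) / k!
lambda*t = 24
= 24^6 * exp(-24) / 6!
= 191102976 * 3.7751e-11 / 720
= 1.0020e-05

1.0020e-05


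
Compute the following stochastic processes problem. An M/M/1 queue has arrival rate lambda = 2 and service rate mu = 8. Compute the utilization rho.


rho = lambda/mu
= 2/8
= 0.2500

0.2500


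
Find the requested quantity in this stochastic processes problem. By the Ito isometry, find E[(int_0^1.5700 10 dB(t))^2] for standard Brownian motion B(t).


By Ito isometry: E[(int f dB)^2] = int f^2 dt
= 10^2 * 1.5700
= 100 * 1.5700 = 157.0000

157.0000


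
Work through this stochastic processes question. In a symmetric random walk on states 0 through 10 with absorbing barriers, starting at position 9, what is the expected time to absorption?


For symmetric RW on 0,...,N with absorbing barriers, E(i) = i*(N-i)
E(9) = 9 * 1 = 9

9


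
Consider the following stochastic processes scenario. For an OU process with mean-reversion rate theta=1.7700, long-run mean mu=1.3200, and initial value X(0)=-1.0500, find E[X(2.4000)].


E[X(t)] = mu + (X(0) - mu)*exp(-theta*t)
= 1.3200 + (-1.0500 - 1.3200)*exp(-1.7700*2.4000)
= 1.3200 + -2.3700 * 0.0143
= 1.2861

1.2861


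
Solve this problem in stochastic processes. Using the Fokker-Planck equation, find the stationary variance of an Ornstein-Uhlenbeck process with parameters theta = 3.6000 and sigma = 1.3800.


Stationary variance = sigma^2 / (2*theta)
= 1.3800^2 / (2*3.6000)
= 1.9044 / 7.2000
= 0.2645

0.2645


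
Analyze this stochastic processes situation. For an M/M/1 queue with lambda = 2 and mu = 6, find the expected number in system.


rho = 2/6 = 0.3333
L = rho/(1-rho)
= 0.3333/0.6667
= 0.5000

0.5000


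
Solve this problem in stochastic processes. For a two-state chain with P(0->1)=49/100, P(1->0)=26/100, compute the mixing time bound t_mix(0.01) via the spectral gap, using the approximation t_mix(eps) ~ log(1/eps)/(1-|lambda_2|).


lambda_2 = |1 - p01 - p10| = |1 - 0.4900 - 0.2600| = 0.2500
t_mix ~ log(1/eps)/(1 - |lambda_2|)
= log(100)/(1 - 0.2500) = 4.6052/0.7500
= 6.1402

6.1402


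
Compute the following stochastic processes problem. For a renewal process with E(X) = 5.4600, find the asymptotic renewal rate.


Long-run renewal rate = 1/E(X)
= 1/5.4600
= 0.1832

0.1832


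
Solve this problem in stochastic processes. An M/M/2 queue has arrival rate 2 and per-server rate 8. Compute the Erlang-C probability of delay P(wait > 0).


a = lambda/mu = 0.2500
rho = a/c = 0.1250
Erlang-C formula applied:
C(c,a) = 0.0278

0.0278


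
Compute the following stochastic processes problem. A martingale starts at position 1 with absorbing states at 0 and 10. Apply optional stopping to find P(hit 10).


By optional stopping theorem: E(M at tau) = M(0) = 1
P(hit 10)*10 + P(hit 0)*0 = 1
P(hit 10) = (1 - 0)/(10 - 0) = 1/10 = 0.1000

0.1000


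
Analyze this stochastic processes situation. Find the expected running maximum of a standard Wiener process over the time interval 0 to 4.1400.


E(max B(s)) = sqrt(2t/pi)
= sqrt(2*4.1400/pi)
= sqrt(2.6356)
= 1.6235

1.6235
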